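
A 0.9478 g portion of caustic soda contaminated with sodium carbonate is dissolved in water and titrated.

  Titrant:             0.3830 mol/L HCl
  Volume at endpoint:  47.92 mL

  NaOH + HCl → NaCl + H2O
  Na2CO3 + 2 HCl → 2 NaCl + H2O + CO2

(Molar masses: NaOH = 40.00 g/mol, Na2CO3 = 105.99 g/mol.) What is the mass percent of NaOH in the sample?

8.066 %

n(HCl) = 0.04792 × 0.3830 = 0.01835 mol
Let x = n(NaOH), y = n(Na2CO3).
Titrant: 1x + 2y = 0.01835;  mass: 40.00x + 105.99y = 0.9478
Solving, x = 1.911 × 10^-3 mol, y = 8.221 × 10^-3 mol
mass of NaOH = 1.911 × 10^-3 × 40.00 = 0.07645 g
% NaOH = 0.07645 / 0.9478 × 100 = 8.066 %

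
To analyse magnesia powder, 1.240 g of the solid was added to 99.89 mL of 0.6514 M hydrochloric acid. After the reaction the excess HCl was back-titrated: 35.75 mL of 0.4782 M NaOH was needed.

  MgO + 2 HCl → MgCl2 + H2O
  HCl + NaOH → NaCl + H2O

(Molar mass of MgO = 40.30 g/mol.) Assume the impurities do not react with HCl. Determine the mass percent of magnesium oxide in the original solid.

n(HCl) added = 0.09989 × 0.6514 = 0.06507 mol
n(NaOH) used in back-titration = 0.03575 × 0.4782 = 0.01710 mol
n(HCl) left over = 0.01710 mol (1:1 ratio)
n(HCl) consumed by analyte = 0.06507 − 0.01710 = 0.04797 mol
From the 1:2 ratio, n(MgO) = 1/2 × 0.04797 = 0.02399 mol
mass of MgO = 0.02399 × 40.30 = 0.9666 g
% MgO = 0.9666 / 1.240 × 100 = 77.96 %

77.96 %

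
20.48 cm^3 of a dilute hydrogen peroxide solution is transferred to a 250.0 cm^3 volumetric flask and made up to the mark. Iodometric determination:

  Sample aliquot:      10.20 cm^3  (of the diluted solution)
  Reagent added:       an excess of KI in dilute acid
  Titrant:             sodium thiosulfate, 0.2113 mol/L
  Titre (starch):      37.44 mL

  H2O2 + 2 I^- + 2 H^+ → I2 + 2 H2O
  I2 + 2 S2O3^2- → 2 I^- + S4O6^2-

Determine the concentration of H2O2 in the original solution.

4.734 mol/L

n(S2O3^2-) = 0.03744 × 0.2113 = 7.911 × 10^-3 mol
n(I2) = n(S2O3^2-)/2 = 3.956 × 10^-3 mol
n(H2O2) in the aliquot = 3.956 × 10^-3 mol (1:1 ratio)
[H2O2]_dilute = 3.956 × 10^-3 / 0.01020 = 0.3878 mol/L
[H2O2]_original = 0.3878 × 250.0/20.48 = 4.734 mol/L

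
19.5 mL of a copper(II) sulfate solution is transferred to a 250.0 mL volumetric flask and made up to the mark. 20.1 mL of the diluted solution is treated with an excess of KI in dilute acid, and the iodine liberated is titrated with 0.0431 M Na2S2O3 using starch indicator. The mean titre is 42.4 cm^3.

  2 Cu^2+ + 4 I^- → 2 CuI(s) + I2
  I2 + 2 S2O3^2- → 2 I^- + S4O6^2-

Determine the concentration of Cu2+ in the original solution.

1.17 M

n(S2O3^2-) = 0.0424 × 0.0431 = 1.83 × 10^-3 mol
n(I2) = n(S2O3^2-)/2 = 9.14 × 10^-4 mol
From the 2:1 ratio, n(Cu2+) in the aliquot = 2/1 × 9.14 × 10^-4 = 1.83 × 10^-3 mol
[Cu2+]_dilute = 1.83 × 10^-3 / 0.0201 = 0.0909 mol/L
[Cu2+]_original = 0.0909 × 250.0/19.5 = 1.17 mol/L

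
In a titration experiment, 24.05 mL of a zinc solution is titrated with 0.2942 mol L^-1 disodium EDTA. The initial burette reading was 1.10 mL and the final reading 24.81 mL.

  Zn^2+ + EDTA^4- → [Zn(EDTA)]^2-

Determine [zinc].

0.2900 mol/L

n(EDTA) = 0.02371 L × 0.2942 mol/L = 6.975 × 10^-3 mol
n(Zn2+) = 6.975 × 10^-3 mol (1:1 mole ratio)
[Zn2+] = 6.975 × 10^-3 mol / 0.02405 L = 0.2900 mol/L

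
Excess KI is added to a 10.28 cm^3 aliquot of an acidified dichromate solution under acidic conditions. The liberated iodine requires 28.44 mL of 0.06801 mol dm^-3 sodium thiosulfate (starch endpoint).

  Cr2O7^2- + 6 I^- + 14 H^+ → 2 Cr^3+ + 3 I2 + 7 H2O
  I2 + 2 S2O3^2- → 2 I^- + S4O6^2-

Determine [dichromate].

0.03136 mol/L

n(S2O3^2-) = 0.02844 × 0.06801 = 1.934 × 10^-3 mol
n(I2) = n(S2O3^2-)/2 = 9.671 × 10^-4 mol
From the 1:3 ratio, n(Cr2O7^2-) in the aliquot = 1/3 × 9.671 × 10^-4 = 3.224 × 10^-4 mol
[Cr2O7^2-] = 3.224 × 10^-4 / 0.01028 = 0.03136 mol/L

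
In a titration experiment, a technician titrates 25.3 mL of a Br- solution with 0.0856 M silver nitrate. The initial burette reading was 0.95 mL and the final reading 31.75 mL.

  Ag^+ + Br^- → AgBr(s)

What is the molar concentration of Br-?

n(AgNO3) = 0.0308 L × 0.0856 mol/L = 2.64 × 10^-3 mol
n(Br-) = 2.64 × 10^-3 mol (1:1 mole ratio)
[Br-] = 2.64 × 10^-3 mol / 0.0253 L = 0.104 mol/L

0.104 M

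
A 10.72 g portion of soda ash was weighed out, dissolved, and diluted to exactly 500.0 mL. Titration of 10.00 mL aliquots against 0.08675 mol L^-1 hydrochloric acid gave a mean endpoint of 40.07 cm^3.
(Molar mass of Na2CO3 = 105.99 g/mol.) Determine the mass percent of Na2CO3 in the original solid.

85.92 %

Na2CO3 + 2 HCl → 2 NaCl + H2O + CO2
n(HCl) per titration = 0.04007 × 0.08675 = 3.476 × 10^-3 mol
From the 1:2 ratio, n(Na2CO3) in each aliquot = 1/2 × 3.476 × 10^-3 = 1.738 × 10^-3 mol
n(Na2CO3) in the whole flask = 1.738 × 10^-3 × 500.0/10.00 = 0.08690 mol
mass of Na2CO3 = 0.08690 × 105.99 = 9.211 g
% Na2CO3 = 9.211 / 10.72 × 100 = 85.92 %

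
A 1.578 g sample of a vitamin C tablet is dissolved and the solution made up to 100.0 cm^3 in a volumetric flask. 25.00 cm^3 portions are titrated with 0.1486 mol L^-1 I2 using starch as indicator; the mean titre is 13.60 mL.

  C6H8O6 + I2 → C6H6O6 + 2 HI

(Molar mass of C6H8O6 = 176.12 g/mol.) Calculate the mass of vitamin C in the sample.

n(I2) per titration = 0.01360 × 0.1486 = 2.021 × 10^-3 mol
n(C6H8O6) in each aliquot = 2.021 × 10^-3 mol (1:1 ratio)
n(C6H8O6) in the whole flask = 2.021 × 10^-3 × 100.0/25.00 = 8.084 × 10^-3 mol
mass of C6H8O6 = 8.084 × 10^-3 × 176.12 = 1.424 g

1.424 g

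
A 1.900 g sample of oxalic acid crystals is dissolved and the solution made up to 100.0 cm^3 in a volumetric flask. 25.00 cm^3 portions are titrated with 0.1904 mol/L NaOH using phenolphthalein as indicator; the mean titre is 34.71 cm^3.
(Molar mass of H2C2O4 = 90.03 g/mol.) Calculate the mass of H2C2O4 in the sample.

1.190 g

H2C2O4 + 2 NaOH → Na2C2O4 + 2 H2O
n(NaOH) per titration = 0.03471 × 0.1904 = 6.609 × 10^-3 mol
From the 1:2 ratio, n(H2C2O4) in each aliquot = 1/2 × 6.609 × 10^-3 = 3.304 × 10^-3 mol
n(H2C2O4) in the whole flask = 3.304 × 10^-3 × 100.0/25.00 = 0.01322 mol
mass of H2C2O4 = 0.01322 × 90.03 = 1.190 g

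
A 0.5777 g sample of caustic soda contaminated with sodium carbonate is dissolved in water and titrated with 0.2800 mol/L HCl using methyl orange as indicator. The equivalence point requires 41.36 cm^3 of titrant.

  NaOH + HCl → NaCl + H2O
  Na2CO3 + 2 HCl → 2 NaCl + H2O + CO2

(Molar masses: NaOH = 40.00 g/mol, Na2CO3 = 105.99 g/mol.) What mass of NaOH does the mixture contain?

n(HCl) = 0.04136 × 0.2800 = 0.01158 mol
Let x = n(NaOH), y = n(Na2CO3).
Titrant: 1x + 2y = 0.01158;  mass: 40.00x + 105.99y = 0.5777
Solving, x = 2.772 × 10^-3 mol, y = 4.404 × 10^-3 mol
mass of NaOH = 2.772 × 10^-3 × 40.00 = 0.1109 g

0.1109 g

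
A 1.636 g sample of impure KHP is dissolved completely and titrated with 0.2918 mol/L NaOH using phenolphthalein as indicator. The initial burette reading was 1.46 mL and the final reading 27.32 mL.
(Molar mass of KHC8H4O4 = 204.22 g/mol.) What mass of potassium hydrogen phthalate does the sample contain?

KHC8H4O4 + NaOH → KNaC8H4O4 + H2O
n(NaOH) = 0.02586 L × 0.2918 mol/L = 7.546 × 10^-3 mol
n(KHC8H4O4) = 7.546 × 10^-3 mol (1:1 ratio)
mass of KHC8H4O4 = 7.546 × 10^-3 × 204.22 g/mol = 1.541 g

1.541 g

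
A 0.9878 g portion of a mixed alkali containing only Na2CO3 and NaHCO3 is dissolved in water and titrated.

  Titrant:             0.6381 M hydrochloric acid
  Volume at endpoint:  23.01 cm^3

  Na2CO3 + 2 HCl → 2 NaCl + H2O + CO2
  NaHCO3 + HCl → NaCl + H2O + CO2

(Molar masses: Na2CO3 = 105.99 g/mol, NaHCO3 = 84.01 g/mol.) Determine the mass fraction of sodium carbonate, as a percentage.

42.50 %

n(HCl) = 0.02301 × 0.6381 = 0.01468 mol
Let x = n(Na2CO3), y = n(NaHCO3).
Titrant: 2x + 1y = 0.01468;  mass: 105.99x + 84.01y = 0.9878
Solving, x = 3.961 × 10^-3 mol, y = 6.761 × 10^-3 mol
mass of Na2CO3 = 3.961 × 10^-3 × 105.99 = 0.4198 g
% Na2CO3 = 0.4198 / 0.9878 × 100 = 42.50 %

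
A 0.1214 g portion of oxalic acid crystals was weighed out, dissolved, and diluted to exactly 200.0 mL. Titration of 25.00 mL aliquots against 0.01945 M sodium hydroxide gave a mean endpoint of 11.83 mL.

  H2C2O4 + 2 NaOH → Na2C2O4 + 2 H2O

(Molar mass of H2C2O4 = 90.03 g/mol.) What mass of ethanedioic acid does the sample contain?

n(NaOH) per titration = 0.01183 × 0.01945 = 2.301 × 10^-4 mol
From the 1:2 ratio, n(H2C2O4) in each aliquot = 1/2 × 2.301 × 10^-4 = 1.150 × 10^-4 mol
n(H2C2O4) in the whole flask = 1.150 × 10^-4 × 200.0/25.00 = 9.204 × 10^-4 mol
mass of H2C2O4 = 9.204 × 10^-4 × 90.03 = 0.08286 g

0.08286 g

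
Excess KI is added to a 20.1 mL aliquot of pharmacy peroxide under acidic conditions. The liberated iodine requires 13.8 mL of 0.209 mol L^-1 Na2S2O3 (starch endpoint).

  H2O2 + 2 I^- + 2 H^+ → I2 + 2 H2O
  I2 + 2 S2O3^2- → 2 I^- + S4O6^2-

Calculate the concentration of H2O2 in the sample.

0.0717 mol/L

n(S2O3^2-) = 0.0138 × 0.209 = 2.88 × 10^-3 mol
n(I2) = n(S2O3^2-)/2 = 1.44 × 10^-3 mol
n(H2O2) in the aliquot = 1.44 × 10^-3 mol (1:1 ratio)
[H2O2] = 1.44 × 10^-3 / 0.0201 = 0.0717 mol/L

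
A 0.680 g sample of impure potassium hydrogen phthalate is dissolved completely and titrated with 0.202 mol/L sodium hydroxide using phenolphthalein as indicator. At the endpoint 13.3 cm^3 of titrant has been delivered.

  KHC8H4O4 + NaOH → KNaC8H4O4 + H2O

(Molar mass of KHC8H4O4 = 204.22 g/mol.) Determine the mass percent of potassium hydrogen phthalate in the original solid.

n(NaOH) = 0.0133 L × 0.202 mol/L = 2.69 × 10^-3 mol
n(KHC8H4O4) = 2.69 × 10^-3 mol (1:1 ratio)
mass of KHC8H4O4 = 2.69 × 10^-3 × 204.22 g/mol = 0.549 g
% KHC8H4O4 = 0.549 / 0.680 × 100 = 80.7 %

80.7 %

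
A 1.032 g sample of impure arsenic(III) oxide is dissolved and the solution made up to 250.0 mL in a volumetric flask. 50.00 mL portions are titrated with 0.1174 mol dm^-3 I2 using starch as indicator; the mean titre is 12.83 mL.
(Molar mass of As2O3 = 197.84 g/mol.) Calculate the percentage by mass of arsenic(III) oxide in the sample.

72.19 %

As2O3 + 2 I2 + 2 H2O → As2O5 + 4 HI
n(I2) per titration = 0.01283 × 0.1174 = 1.506 × 10^-3 mol
From the 1:2 ratio, n(As2O3) in each aliquot = 1/2 × 1.506 × 10^-3 = 7.531 × 10^-4 mol
n(As2O3) in the whole flask = 7.531 × 10^-4 × 250.0/50.00 = 3.766 × 10^-3 mol
mass of As2O3 = 3.766 × 10^-3 × 197.84 = 0.7450 g
% As2O3 = 0.7450 / 1.032 × 100 = 72.19 %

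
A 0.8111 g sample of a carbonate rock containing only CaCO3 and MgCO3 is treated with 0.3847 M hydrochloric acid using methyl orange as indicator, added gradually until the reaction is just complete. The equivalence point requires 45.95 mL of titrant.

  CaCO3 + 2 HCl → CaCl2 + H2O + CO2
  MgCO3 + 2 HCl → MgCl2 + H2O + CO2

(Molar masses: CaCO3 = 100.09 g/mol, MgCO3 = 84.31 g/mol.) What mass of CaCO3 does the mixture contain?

n(HCl) = 0.04595 × 0.3847 = 0.01768 mol
Let x = n(CaCO3), y = n(MgCO3).
Titrant: 2x + 2y = 0.01768;  mass: 100.09x + 84.31y = 0.8111
Solving, x = 4.178 × 10^-3 mol, y = 4.661 × 10^-3 mol
mass of CaCO3 = 4.178 × 10^-3 × 100.09 = 0.4182 g

0.4182 g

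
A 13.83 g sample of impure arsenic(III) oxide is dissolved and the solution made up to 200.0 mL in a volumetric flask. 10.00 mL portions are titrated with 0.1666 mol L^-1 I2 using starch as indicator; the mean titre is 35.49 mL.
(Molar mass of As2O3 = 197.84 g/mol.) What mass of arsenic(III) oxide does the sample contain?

As2O3 + 2 I2 + 2 H2O → As2O5 + 4 HI
n(I2) per titration = 0.03549 × 0.1666 = 5.913 × 10^-3 mol
From the 1:2 ratio, n(As2O3) in each aliquot = 1/2 × 5.913 × 10^-3 = 2.956 × 10^-3 mol
n(As2O3) in the whole flask = 2.956 × 10^-3 × 200.0/10.00 = 0.05913 mol
mass of As2O3 = 0.05913 × 197.84 = 11.70 g

11.70 g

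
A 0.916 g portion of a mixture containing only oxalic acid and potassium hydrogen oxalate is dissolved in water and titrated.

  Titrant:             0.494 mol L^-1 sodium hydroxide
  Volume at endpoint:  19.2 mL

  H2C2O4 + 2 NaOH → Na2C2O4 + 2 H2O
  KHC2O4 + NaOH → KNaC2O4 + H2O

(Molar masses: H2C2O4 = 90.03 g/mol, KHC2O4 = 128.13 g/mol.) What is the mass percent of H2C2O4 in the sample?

17.7 %

n(NaOH) = 0.0192 × 0.494 = 9.48 × 10^-3 mol
Let x = n(H2C2O4), y = n(KHC2O4).
Titrant: 2x + 1y = 9.48 × 10^-3;  mass: 90.03x + 128.13y = 0.916
Solving, x = 1.80 × 10^-3 mol, y = 5.88 × 10^-3 mol
mass of H2C2O4 = 1.80 × 10^-3 × 90.03 = 0.162 g
% H2C2O4 = 0.162 / 0.916 × 100 = 17.7 %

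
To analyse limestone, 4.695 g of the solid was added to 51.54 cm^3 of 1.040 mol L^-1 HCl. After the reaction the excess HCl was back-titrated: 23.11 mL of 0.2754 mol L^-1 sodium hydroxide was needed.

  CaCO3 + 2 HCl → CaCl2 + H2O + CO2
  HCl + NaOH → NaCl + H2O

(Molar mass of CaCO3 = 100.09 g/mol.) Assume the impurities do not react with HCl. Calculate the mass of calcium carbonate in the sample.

2.364 g

n(HCl) added = 0.05154 × 1.040 = 0.05360 mol
n(NaOH) used in back-titration = 0.02311 × 0.2754 = 6.364 × 10^-3 mol
n(HCl) left over = 6.364 × 10^-3 mol (1:1 ratio)
n(HCl) consumed by analyte = 0.05360 − 6.364 × 10^-3 = 0.04724 mol
From the 1:2 ratio, n(CaCO3) = 1/2 × 0.04724 = 0.02362 mol
mass of CaCO3 = 0.02362 × 100.09 = 2.364 g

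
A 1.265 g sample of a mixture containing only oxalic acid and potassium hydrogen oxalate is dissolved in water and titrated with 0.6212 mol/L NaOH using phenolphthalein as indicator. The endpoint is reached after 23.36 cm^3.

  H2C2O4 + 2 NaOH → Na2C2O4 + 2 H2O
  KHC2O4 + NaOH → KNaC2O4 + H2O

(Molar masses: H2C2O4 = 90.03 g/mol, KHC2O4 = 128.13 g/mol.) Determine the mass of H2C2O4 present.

n(NaOH) = 0.02336 × 0.6212 = 0.01451 mol
Let x = n(H2C2O4), y = n(KHC2O4).
Titrant: 2x + 1y = 0.01451;  mass: 90.03x + 128.13y = 1.265
Solving, x = 3.575 × 10^-3 mol, y = 7.361 × 10^-3 mol
mass of H2C2O4 = 3.575 × 10^-3 × 90.03 = 0.3219 g

0.3219 g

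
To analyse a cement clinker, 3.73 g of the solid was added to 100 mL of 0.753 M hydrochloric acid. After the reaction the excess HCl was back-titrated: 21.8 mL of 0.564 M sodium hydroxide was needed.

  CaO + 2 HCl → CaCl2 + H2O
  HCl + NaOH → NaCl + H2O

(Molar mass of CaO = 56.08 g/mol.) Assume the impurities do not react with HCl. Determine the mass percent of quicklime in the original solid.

n(HCl) added = 0.100 × 0.753 = 0.0753 mol
n(NaOH) used in back-titration = 0.0218 × 0.564 = 0.0123 mol
n(HCl) left over = 0.0123 mol (1:1 ratio)
n(HCl) consumed by analyte = 0.0753 − 0.0123 = 0.0630 mol
From the 1:2 ratio, n(CaO) = 1/2 × 0.0630 = 0.0315 mol
mass of CaO = 0.0315 × 56.08 = 1.77 g
% CaO = 1.77 / 3.73 × 100 = 47.4 %

47.4 %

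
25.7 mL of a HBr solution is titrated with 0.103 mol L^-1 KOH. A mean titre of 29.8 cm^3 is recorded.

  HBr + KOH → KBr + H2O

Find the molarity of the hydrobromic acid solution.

0.119 mol/L

n(KOH) = 0.0298 L × 0.103 mol/L = 3.07 × 10^-3 mol
n(HBr) = 3.07 × 10^-3 mol (1:1 mole ratio)
[HBr] = 3.07 × 10^-3 mol / 0.0257 L = 0.119 mol/L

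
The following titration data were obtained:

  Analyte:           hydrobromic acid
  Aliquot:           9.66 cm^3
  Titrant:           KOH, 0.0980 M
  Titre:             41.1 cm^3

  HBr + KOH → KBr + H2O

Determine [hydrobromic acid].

0.417 M

n(KOH) = 0.0411 L × 0.0980 mol/L = 4.03 × 10^-3 mol
n(HBr) = 4.03 × 10^-3 mol (1:1 mole ratio)
[HBr] = 4.03 × 10^-3 mol / 0.00966 L = 0.417 mol/L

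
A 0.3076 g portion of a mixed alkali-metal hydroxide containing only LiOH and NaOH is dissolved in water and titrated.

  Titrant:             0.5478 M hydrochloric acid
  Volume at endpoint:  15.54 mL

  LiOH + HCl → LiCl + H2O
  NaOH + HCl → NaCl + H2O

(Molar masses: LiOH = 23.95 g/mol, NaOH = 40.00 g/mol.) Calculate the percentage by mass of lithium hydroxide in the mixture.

n(HCl) = 0.01554 × 0.5478 = 8.513 × 10^-3 mol
Let x = n(LiOH), y = n(NaOH).
Titrant: 1x + 1y = 8.513 × 10^-3;  mass: 23.95x + 40.00y = 0.3076
Solving, x = 2.051 × 10^-3 mol, y = 6.462 × 10^-3 mol
mass of LiOH = 2.051 × 10^-3 × 23.95 = 0.04911 g
% LiOH = 0.04911 / 0.3076 × 100 = 15.97 %

15.97 %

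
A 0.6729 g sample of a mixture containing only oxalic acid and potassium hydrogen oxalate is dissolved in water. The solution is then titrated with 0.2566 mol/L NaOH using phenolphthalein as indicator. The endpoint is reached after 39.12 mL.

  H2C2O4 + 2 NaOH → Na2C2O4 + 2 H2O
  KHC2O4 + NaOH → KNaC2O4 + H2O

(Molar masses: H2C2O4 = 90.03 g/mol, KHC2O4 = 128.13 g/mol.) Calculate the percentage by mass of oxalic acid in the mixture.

n(NaOH) = 0.03912 × 0.2566 = 0.01004 mol
Let x = n(H2C2O4), y = n(KHC2O4).
Titrant: 2x + 1y = 0.01004;  mass: 90.03x + 128.13y = 0.6729
Solving, x = 3.689 × 10^-3 mol, y = 2.659 × 10^-3 mol
mass of H2C2O4 = 3.689 × 10^-3 × 90.03 = 0.3322 g
% H2C2O4 = 0.3322 / 0.6729 × 100 = 49.36 %

49.36 %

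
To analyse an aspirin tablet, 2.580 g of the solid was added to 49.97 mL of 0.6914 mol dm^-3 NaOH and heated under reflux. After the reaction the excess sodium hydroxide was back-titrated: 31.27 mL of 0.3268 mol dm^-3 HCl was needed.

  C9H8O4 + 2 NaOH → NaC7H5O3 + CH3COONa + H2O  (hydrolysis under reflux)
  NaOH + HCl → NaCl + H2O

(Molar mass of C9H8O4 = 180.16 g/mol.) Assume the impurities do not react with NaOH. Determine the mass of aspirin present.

2.192 g

n(NaOH) added = 0.04997 × 0.6914 = 0.03455 mol
n(HCl) used in back-titration = 0.03127 × 0.3268 = 0.01022 mol
n(NaOH) left over = 0.01022 mol (1:1 ratio)
n(NaOH) consumed by analyte = 0.03455 − 0.01022 = 0.02433 mol
From the 1:2 ratio, n(C9H8O4) = 1/2 × 0.02433 = 0.01217 mol
mass of C9H8O4 = 0.01217 × 180.16 = 2.192 g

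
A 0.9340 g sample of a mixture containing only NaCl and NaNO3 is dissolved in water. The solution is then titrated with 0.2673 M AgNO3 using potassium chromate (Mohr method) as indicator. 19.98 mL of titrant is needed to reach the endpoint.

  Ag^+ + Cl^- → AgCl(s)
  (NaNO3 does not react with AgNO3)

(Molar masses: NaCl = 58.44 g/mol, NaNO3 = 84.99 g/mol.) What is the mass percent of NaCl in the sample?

33.42 %

n(AgNO3) = 0.01998 × 0.2673 = 5.341 × 10^-3 mol
Let x = n(NaCl), y = n(NaNO3).
Titrant: 1x = 5.341 × 10^-3;  mass: 58.44x + 84.99y = 0.9340
Solving, x = 5.341 × 10^-3 mol, y = 7.317 × 10^-3 mol
mass of NaCl = 5.341 × 10^-3 × 58.44 = 0.3121 g
% NaCl = 0.3121 / 0.9340 × 100 = 33.42 %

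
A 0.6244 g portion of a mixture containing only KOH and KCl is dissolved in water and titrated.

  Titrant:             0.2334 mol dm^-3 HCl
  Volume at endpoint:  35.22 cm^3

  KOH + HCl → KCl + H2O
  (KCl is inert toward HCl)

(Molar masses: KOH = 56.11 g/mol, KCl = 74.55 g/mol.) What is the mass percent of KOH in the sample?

n(HCl) = 0.03522 × 0.2334 = 8.220 × 10^-3 mol
Let x = n(KOH), y = n(KCl).
Titrant: 1x = 8.220 × 10^-3;  mass: 56.11x + 74.55y = 0.6244
Solving, x = 8.220 × 10^-3 mol, y = 2.189 × 10^-3 mol
mass of KOH = 8.220 × 10^-3 × 56.11 = 0.4612 g
% KOH = 0.4612 / 0.6244 × 100 = 73.87 %

73.87 %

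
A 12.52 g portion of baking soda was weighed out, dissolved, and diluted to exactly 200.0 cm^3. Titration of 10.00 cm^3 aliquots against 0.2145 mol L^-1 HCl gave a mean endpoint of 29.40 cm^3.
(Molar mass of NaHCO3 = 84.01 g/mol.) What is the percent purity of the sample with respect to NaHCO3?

NaHCO3 + HCl → NaCl + H2O + CO2
n(HCl) per titration = 0.02940 × 0.2145 = 6.306 × 10^-3 mol
n(NaHCO3) in each aliquot = 6.306 × 10^-3 mol (1:1 ratio)
n(NaHCO3) in the whole flask = 6.306 × 10^-3 × 200.0/10.00 = 0.1261 mol
mass of NaHCO3 = 0.1261 × 84.01 = 10.60 g
% NaHCO3 = 10.60 / 12.52 × 100 = 84.63 %

84.63 %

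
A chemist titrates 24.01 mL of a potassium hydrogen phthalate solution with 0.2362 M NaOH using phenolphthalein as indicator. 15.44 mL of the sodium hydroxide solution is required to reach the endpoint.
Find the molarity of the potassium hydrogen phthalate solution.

KHC8H4O4 + NaOH → KNaC8H4O4 + H2O
n(NaOH) = 0.01544 L × 0.2362 mol/L = 3.647 × 10^-3 mol
n(KHC8H4O4) = 3.647 × 10^-3 mol (1:1 mole ratio)
[KHC8H4O4] = 3.647 × 10^-3 mol / 0.02401 L = 0.1519 mol/L

0.1519 M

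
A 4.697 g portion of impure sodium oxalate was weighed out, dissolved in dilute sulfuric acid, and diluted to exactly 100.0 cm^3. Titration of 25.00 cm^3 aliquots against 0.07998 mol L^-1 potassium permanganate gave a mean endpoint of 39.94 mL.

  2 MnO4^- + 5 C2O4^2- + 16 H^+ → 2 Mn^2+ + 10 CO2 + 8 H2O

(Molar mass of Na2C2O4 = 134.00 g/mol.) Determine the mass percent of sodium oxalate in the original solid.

n(KMnO4) per titration = 0.03994 × 0.07998 = 3.194 × 10^-3 mol
From the 5:2 ratio, n(Na2C2O4) in each aliquot = 5/2 × 3.194 × 10^-3 = 7.986 × 10^-3 mol
n(Na2C2O4) in the whole flask = 7.986 × 10^-3 × 100.0/25.00 = 0.03194 mol
mass of Na2C2O4 = 0.03194 × 134.00 = 4.280 g
% Na2C2O4 = 4.280 / 4.697 × 100 = 91.13 %

91.13 %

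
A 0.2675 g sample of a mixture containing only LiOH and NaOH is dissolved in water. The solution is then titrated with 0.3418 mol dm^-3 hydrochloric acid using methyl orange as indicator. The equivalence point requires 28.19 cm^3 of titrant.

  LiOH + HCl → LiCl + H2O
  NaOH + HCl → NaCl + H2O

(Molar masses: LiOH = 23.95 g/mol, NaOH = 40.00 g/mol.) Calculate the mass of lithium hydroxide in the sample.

n(HCl) = 0.02819 × 0.3418 = 9.635 × 10^-3 mol
Let x = n(LiOH), y = n(NaOH).
Titrant: 1x + 1y = 9.635 × 10^-3;  mass: 23.95x + 40.00y = 0.2675
Solving, x = 7.347 × 10^-3 mol, y = 2.289 × 10^-3 mol
mass of LiOH = 7.347 × 10^-3 × 23.95 = 0.1760 g

0.1760 g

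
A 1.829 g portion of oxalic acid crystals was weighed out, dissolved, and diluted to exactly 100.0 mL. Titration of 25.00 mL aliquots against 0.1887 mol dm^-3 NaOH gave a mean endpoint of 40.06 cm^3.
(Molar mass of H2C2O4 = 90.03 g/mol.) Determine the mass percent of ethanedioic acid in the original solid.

H2C2O4 + 2 NaOH → Na2C2O4 + 2 H2O
n(NaOH) per titration = 0.04006 × 0.1887 = 7.559 × 10^-3 mol
From the 1:2 ratio, n(H2C2O4) in each aliquot = 1/2 × 7.559 × 10^-3 = 3.780 × 10^-3 mol
n(H2C2O4) in the whole flask = 3.780 × 10^-3 × 100.0/25.00 = 0.01512 mol
mass of H2C2O4 = 0.01512 × 90.03 = 1.361 g
% H2C2O4 = 1.361 / 1.829 × 100 = 74.42 %

74.42 %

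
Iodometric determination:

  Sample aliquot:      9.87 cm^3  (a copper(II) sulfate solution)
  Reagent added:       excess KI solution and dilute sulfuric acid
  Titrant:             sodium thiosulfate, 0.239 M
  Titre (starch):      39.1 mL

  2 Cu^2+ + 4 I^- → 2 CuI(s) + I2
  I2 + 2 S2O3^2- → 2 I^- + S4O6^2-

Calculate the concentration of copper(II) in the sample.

n(S2O3^2-) = 0.0391 × 0.239 = 9.34 × 10^-3 mol
n(I2) = n(S2O3^2-)/2 = 4.67 × 10^-3 mol
From the 2:1 ratio, n(Cu2+) in the aliquot = 2/1 × 4.67 × 10^-3 = 9.34 × 10^-3 mol
[Cu2+] = 9.34 × 10^-3 / 0.00987 = 0.947 mol/L

0.947 M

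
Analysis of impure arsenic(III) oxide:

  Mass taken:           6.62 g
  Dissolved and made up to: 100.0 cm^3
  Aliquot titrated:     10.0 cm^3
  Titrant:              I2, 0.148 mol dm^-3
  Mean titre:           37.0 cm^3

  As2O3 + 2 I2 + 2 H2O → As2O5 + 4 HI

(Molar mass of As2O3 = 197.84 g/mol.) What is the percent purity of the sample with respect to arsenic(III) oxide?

n(I2) per titration = 0.0370 × 0.148 = 5.48 × 10^-3 mol
From the 1:2 ratio, n(As2O3) in each aliquot = 1/2 × 5.48 × 10^-3 = 2.74 × 10^-3 mol
n(As2O3) in the whole flask = 2.74 × 10^-3 × 100.0/10.0 = 0.0274 mol
mass of As2O3 = 0.0274 × 197.84 = 5.42 g
% As2O3 = 5.42 / 6.62 × 100 = 81.8 %

81.8 %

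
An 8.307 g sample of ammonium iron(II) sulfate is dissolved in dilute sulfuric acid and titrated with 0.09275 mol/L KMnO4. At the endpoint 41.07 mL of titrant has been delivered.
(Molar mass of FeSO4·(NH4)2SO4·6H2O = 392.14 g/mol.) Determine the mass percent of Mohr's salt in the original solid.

MnO4^- + 5 Fe^2+ + 8 H^+ → Mn^2+ + 5 Fe^3+ + 4 H2O
n(KMnO4) = 0.04107 L × 0.09275 mol/L = 3.809 × 10^-3 mol
From the 5:1 ratio, n(FeSO4·(NH4)2SO4·6H2O) = 5/1 × 3.809 × 10^-3 = 0.01905 mol
mass of FeSO4·(NH4)2SO4·6H2O = 0.01905 × 392.14 g/mol = 7.469 g
% FeSO4·(NH4)2SO4·6H2O = 7.469 / 8.307 × 100 = 89.91 %

89.91 %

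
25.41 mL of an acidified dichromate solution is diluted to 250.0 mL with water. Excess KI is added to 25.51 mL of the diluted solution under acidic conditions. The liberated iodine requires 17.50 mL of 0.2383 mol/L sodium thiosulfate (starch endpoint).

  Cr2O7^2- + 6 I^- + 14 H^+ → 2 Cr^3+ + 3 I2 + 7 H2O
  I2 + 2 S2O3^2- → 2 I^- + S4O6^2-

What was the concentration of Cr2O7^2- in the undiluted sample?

0.2681 mol/L

n(S2O3^2-) = 0.01750 × 0.2383 = 4.170 × 10^-3 mol
n(I2) = n(S2O3^2-)/2 = 2.085 × 10^-3 mol
From the 1:3 ratio, n(Cr2O7^2-) in the aliquot = 1/3 × 2.085 × 10^-3 = 6.950 × 10^-4 mol
[Cr2O7^2-]_dilute = 6.950 × 10^-4 / 0.02551 = 0.02725 mol/L
[Cr2O7^2-]_original = 0.02725 × 250.0/25.41 = 0.2681 mol/L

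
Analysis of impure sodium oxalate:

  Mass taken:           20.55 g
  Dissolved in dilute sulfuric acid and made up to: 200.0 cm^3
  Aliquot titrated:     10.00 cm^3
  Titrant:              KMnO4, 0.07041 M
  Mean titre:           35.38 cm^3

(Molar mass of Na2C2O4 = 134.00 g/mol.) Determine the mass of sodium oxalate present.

2 MnO4^- + 5 C2O4^2- + 16 H^+ → 2 Mn^2+ + 10 CO2 + 8 H2O
n(KMnO4) per titration = 0.03538 × 0.07041 = 2.491 × 10^-3 mol
From the 5:2 ratio, n(Na2C2O4) in each aliquot = 5/2 × 2.491 × 10^-3 = 6.228 × 10^-3 mol
n(Na2C2O4) in the whole flask = 6.228 × 10^-3 × 200.0/10.00 = 0.1246 mol
mass of Na2C2O4 = 0.1246 × 134.00 = 16.69 g

16.69 g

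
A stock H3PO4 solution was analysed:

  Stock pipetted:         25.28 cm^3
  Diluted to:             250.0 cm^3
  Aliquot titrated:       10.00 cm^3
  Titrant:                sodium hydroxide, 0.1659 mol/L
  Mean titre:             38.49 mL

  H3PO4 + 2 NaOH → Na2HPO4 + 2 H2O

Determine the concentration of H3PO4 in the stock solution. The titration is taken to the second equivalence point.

3.157 mol/L

n(NaOH) = 0.03849 × 0.1659 = 6.385 × 10^-3 mol
From the 1:2 ratio, n(H3PO4) in the aliquot = 1/2 × 6.385 × 10^-3 = 3.193 × 10^-3 mol
[H3PO4]_dilute = 3.193 × 10^-3 / 0.01000 = 0.3193 mol/L
Dilution factor = 250.0 / 25.28 = 9.889
[H3PO4]_stock = 0.3193 × 9.889 = 3.157 mol/L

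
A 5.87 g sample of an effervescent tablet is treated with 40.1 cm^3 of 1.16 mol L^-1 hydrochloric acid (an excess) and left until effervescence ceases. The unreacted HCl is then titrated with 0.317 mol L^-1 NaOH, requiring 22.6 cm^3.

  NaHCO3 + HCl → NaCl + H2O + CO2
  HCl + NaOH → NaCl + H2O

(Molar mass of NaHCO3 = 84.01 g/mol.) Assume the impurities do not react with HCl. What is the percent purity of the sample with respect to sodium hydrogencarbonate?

n(HCl) added = 0.0401 × 1.16 = 0.0465 mol
n(NaOH) used in back-titration = 0.0226 × 0.317 = 7.16 × 10^-3 mol
n(HCl) left over = 7.16 × 10^-3 mol (1:1 ratio)
n(HCl) consumed by analyte = 0.0465 − 7.16 × 10^-3 = 0.0394 mol
n(NaHCO3) = 0.0394 mol (1:1 ratio)
mass of NaHCO3 = 0.0394 × 84.01 = 3.31 g
% NaHCO3 = 3.31 / 5.87 × 100 = 56.3 %

56.3 %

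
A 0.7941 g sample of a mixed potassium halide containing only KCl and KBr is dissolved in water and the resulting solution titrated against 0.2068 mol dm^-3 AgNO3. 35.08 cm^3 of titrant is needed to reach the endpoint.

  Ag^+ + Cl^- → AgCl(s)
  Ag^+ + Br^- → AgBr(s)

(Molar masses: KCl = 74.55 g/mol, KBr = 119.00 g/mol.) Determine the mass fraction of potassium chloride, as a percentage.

n(AgNO3) = 0.03508 × 0.2068 = 7.255 × 10^-3 mol
Let x = n(KCl), y = n(KBr).
Titrant: 1x + 1y = 7.255 × 10^-3;  mass: 74.55x + 119.00y = 0.7941
Solving, x = 1.557 × 10^-3 mol, y = 5.698 × 10^-3 mol
mass of KCl = 1.557 × 10^-3 × 74.55 = 0.1160 g
% KCl = 0.1160 / 0.7941 × 100 = 14.61 %

14.61 %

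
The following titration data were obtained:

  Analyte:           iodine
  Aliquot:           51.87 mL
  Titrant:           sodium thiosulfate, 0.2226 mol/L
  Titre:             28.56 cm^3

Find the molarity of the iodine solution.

0.06128 mol/L

I2 + 2 S2O3^2- → 2 I^- + S4O6^2-
n(Na2S2O3) = 0.02856 L × 0.2226 mol/L = 6.357 × 10^-3 mol
From the 1:2 mole ratio, n(I2) = 1/2 × 6.357 × 10^-3 = 3.179 × 10^-3 mol
[I2] = 3.179 × 10^-3 mol / 0.05187 L = 0.06128 mol/L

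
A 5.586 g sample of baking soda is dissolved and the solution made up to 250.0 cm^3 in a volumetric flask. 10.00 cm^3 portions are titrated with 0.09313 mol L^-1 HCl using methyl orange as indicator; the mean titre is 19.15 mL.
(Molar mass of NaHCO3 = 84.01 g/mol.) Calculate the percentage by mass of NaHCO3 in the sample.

NaHCO3 + HCl → NaCl + H2O + CO2
n(HCl) per titration = 0.01915 × 0.09313 = 1.783 × 10^-3 mol
n(NaHCO3) in each aliquot = 1.783 × 10^-3 mol (1:1 ratio)
n(NaHCO3) in the whole flask = 1.783 × 10^-3 × 250.0/10.00 = 0.04459 mol
mass of NaHCO3 = 0.04459 × 84.01 = 3.746 g
% NaHCO3 = 3.746 / 5.586 × 100 = 67.05 %

67.05 %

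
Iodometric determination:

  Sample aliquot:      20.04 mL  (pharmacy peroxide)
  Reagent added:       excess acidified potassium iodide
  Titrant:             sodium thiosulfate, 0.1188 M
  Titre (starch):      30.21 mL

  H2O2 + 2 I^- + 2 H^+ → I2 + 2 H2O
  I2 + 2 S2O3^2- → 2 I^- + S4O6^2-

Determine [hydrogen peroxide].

0.08954 M

n(S2O3^2-) = 0.03021 × 0.1188 = 3.589 × 10^-3 mol
n(I2) = n(S2O3^2-)/2 = 1.794 × 10^-3 mol
n(H2O2) in the aliquot = 1.794 × 10^-3 mol (1:1 ratio)
[H2O2] = 1.794 × 10^-3 / 0.02004 = 0.08954 mol/L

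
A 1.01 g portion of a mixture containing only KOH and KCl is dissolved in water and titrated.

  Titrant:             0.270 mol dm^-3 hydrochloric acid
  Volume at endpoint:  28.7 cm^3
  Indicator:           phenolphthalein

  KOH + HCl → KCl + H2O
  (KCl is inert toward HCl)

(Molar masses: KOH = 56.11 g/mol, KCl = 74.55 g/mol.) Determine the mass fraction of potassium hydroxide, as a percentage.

n(HCl) = 0.0287 × 0.270 = 7.75 × 10^-3 mol
Let x = n(KOH), y = n(KCl).
Titrant: 1x = 7.75 × 10^-3;  mass: 56.11x + 74.55y = 1.01
Solving, x = 7.75 × 10^-3 mol, y = 7.72 × 10^-3 mol
mass of KOH = 7.75 × 10^-3 × 56.11 = 0.435 g
% KOH = 0.435 / 1.01 × 100 = 43.0 %

43.0 %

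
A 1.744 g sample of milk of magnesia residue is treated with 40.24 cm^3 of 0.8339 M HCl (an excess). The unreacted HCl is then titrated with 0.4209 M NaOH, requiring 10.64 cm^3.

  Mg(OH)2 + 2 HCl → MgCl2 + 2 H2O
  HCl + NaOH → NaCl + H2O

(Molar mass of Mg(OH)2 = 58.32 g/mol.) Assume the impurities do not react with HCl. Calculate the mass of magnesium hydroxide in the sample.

0.8479 g

n(HCl) added = 0.04024 × 0.8339 = 0.03356 mol
n(NaOH) used in back-titration = 0.01064 × 0.4209 = 4.478 × 10^-3 mol
n(HCl) left over = 4.478 × 10^-3 mol (1:1 ratio)
n(HCl) consumed by analyte = 0.03356 − 4.478 × 10^-3 = 0.02908 mol
From the 1:2 ratio, n(Mg(OH)2) = 1/2 × 0.02908 = 0.01454 mol
mass of Mg(OH)2 = 0.01454 × 58.32 = 0.8479 g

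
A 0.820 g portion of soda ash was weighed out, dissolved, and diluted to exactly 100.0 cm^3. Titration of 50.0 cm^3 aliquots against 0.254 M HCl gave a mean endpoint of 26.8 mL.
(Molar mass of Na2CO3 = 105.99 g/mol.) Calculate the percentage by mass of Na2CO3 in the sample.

Na2CO3 + 2 HCl → 2 NaCl + H2O + CO2
n(HCl) per titration = 0.0268 × 0.254 = 6.81 × 10^-3 mol
From the 1:2 ratio, n(Na2CO3) in each aliquot = 1/2 × 6.81 × 10^-3 = 3.40 × 10^-3 mol
n(Na2CO3) in the whole flask = 3.40 × 10^-3 × 100.0/50.0 = 6.81 × 10^-3 mol
mass of Na2CO3 = 6.81 × 10^-3 × 105.99 = 0.721 g
% Na2CO3 = 0.721 / 0.820 × 100 = 88.0 %

88.0 %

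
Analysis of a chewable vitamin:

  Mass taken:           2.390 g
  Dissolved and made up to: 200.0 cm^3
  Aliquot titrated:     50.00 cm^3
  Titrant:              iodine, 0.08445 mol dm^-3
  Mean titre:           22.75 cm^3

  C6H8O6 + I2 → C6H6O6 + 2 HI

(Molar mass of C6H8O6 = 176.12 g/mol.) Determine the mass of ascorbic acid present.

1.353 g

n(I2) per titration = 0.02275 × 0.08445 = 1.921 × 10^-3 mol
n(C6H8O6) in each aliquot = 1.921 × 10^-3 mol (1:1 ratio)
n(C6H8O6) in the whole flask = 1.921 × 10^-3 × 200.0/50.00 = 7.685 × 10^-3 mol
mass of C6H8O6 = 7.685 × 10^-3 × 176.12 = 1.353 g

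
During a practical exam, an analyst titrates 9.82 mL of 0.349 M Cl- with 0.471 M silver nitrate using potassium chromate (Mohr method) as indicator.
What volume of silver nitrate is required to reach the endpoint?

7.28 mL

Ag^+ + Cl^- → AgCl(s)
n(Cl-) = 0.00982 L × 0.349 mol/L = 3.43 × 10^-3 mol
n(AgNO3) = 3.43 × 10^-3 mol (1:1 stoichiometry)
V(AgNO3) = 3.43 × 10^-3 mol / 0.471 mol/L = 0.00728 L = 7.28 mL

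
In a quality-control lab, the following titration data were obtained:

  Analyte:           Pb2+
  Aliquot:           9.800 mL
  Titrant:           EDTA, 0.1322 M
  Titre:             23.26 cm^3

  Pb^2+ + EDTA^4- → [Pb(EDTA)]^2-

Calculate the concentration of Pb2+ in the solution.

0.3138 M

n(EDTA) = 0.02326 L × 0.1322 mol/L = 3.075 × 10^-3 mol
n(Pb2+) = 3.075 × 10^-3 mol (1:1 mole ratio)
[Pb2+] = 3.075 × 10^-3 mol / 0.009800 L = 0.3138 mol/L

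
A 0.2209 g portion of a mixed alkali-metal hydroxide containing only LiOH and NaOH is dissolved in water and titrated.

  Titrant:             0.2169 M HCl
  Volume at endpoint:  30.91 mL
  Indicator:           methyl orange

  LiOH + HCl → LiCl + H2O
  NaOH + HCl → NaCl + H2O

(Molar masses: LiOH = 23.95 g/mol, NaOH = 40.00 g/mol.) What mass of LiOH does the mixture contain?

0.07054 g

n(HCl) = 0.03091 × 0.2169 = 6.704 × 10^-3 mol
Let x = n(LiOH), y = n(NaOH).
Titrant: 1x + 1y = 6.704 × 10^-3;  mass: 23.95x + 40.00y = 0.2209
Solving, x = 2.945 × 10^-3 mol, y = 3.759 × 10^-3 mol
mass of LiOH = 2.945 × 10^-3 × 23.95 = 0.07054 g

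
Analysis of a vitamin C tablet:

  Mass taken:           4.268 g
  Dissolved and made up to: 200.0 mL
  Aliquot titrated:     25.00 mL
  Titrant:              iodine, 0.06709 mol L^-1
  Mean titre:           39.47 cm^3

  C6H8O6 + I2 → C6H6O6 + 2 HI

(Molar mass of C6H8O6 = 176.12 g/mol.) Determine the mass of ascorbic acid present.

3.731 g

n(I2) per titration = 0.03947 × 0.06709 = 2.648 × 10^-3 mol
n(C6H8O6) in each aliquot = 2.648 × 10^-3 mol (1:1 ratio)
n(C6H8O6) in the whole flask = 2.648 × 10^-3 × 200.0/25.00 = 0.02118 mol
mass of C6H8O6 = 0.02118 × 176.12 = 3.731 g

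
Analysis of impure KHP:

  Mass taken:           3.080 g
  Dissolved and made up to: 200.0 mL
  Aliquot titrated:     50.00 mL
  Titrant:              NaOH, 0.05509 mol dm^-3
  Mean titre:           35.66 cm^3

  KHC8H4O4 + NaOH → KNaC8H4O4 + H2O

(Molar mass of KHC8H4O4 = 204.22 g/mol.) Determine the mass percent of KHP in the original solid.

n(NaOH) per titration = 0.03566 × 0.05509 = 1.965 × 10^-3 mol
n(KHC8H4O4) in each aliquot = 1.965 × 10^-3 mol (1:1 ratio)
n(KHC8H4O4) in the whole flask = 1.965 × 10^-3 × 200.0/50.00 = 7.858 × 10^-3 mol
mass of KHC8H4O4 = 7.858 × 10^-3 × 204.22 = 1.605 g
% KHC8H4O4 = 1.605 / 3.080 × 100 = 52.10 %

52.10 %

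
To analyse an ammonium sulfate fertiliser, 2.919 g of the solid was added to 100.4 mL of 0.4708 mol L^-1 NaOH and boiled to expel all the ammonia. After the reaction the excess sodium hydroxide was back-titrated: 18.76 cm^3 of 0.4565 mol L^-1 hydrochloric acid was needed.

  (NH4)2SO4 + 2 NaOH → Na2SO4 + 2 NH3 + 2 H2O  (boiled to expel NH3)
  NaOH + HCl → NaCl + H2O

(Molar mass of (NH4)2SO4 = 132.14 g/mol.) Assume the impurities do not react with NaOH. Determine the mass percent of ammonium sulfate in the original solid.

87.61 %

n(NaOH) added = 0.1004 × 0.4708 = 0.04727 mol
n(HCl) used in back-titration = 0.01876 × 0.4565 = 8.564 × 10^-3 mol
n(NaOH) left over = 8.564 × 10^-3 mol (1:1 ratio)
n(NaOH) consumed by analyte = 0.04727 − 8.564 × 10^-3 = 0.03870 mol
From the 1:2 ratio, n((NH4)2SO4) = 1/2 × 0.03870 = 0.01935 mol
mass of (NH4)2SO4 = 0.01935 × 132.14 = 2.557 g
% (NH4)2SO4 = 2.557 / 2.919 × 100 = 87.61 %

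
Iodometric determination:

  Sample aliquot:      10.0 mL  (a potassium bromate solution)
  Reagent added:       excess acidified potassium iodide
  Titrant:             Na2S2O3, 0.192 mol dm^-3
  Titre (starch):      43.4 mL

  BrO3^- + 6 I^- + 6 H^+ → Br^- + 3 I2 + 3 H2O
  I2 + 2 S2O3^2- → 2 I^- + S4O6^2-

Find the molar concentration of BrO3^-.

0.139 mol/L

n(S2O3^2-) = 0.0434 × 0.192 = 8.33 × 10^-3 mol
n(I2) = n(S2O3^2-)/2 = 4.17 × 10^-3 mol
From the 1:3 ratio, n(BrO3^-) in the aliquot = 1/3 × 4.17 × 10^-3 = 1.39 × 10^-3 mol
[BrO3^-] = 1.39 × 10^-3 / 0.0100 = 0.139 mol/L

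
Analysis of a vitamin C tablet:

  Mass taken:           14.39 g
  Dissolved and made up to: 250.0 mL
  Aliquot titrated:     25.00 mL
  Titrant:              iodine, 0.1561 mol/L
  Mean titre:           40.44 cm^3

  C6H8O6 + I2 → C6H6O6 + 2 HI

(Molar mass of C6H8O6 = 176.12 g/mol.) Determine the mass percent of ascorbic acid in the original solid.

77.26 %

n(I2) per titration = 0.04044 × 0.1561 = 6.313 × 10^-3 mol
n(C6H8O6) in each aliquot = 6.313 × 10^-3 mol (1:1 ratio)
n(C6H8O6) in the whole flask = 6.313 × 10^-3 × 250.0/25.00 = 0.06313 mol
mass of C6H8O6 = 0.06313 × 176.12 = 11.12 g
% C6H8O6 = 11.12 / 14.39 × 100 = 77.26 %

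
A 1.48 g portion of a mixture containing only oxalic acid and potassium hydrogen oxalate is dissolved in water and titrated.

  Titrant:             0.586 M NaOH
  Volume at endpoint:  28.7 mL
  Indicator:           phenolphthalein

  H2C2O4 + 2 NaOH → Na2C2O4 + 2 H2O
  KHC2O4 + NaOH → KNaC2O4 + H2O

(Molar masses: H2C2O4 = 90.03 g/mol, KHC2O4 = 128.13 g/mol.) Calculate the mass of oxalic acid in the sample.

n(NaOH) = 0.0287 × 0.586 = 0.0168 mol
Let x = n(H2C2O4), y = n(KHC2O4).
Titrant: 2x + 1y = 0.0168;  mass: 90.03x + 128.13y = 1.48
Solving, x = 4.06 × 10^-3 mol, y = 8.70 × 10^-3 mol
mass of H2C2O4 = 4.06 × 10^-3 × 90.03 = 0.366 g

0.366 g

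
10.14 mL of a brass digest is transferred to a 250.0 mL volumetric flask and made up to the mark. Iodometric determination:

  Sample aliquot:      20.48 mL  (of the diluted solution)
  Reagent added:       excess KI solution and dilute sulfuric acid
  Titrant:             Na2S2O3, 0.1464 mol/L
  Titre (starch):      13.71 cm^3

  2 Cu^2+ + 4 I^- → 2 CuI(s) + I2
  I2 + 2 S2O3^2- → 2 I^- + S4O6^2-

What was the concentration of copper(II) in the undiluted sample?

n(S2O3^2-) = 0.01371 × 0.1464 = 2.007 × 10^-3 mol
n(I2) = n(S2O3^2-)/2 = 1.004 × 10^-3 mol
From the 2:1 ratio, n(Cu2+) in the aliquot = 2/1 × 1.004 × 10^-3 = 2.007 × 10^-3 mol
[Cu2+]_dilute = 2.007 × 10^-3 / 0.02048 = 0.09801 mol/L
[Cu2+]_original = 0.09801 × 250.0/10.14 = 2.416 mol/L

2.416 mol/L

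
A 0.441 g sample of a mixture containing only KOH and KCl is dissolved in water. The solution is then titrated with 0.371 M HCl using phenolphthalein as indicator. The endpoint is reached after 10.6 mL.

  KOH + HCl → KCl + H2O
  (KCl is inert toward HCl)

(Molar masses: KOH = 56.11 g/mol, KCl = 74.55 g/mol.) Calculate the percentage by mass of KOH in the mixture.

n(HCl) = 0.0106 × 0.371 = 3.93 × 10^-3 mol
Let x = n(KOH), y = n(KCl).
Titrant: 1x = 3.93 × 10^-3;  mass: 56.11x + 74.55y = 0.441
Solving, x = 3.93 × 10^-3 mol, y = 2.96 × 10^-3 mol
mass of KOH = 3.93 × 10^-3 × 56.11 = 0.221 g
% KOH = 0.221 / 0.441 × 100 = 50.0 %

50.0 %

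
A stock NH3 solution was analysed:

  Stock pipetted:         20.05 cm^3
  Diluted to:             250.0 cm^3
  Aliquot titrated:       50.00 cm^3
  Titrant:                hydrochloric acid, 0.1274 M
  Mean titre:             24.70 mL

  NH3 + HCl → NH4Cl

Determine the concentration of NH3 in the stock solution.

0.7847 M

n(HCl) = 0.02470 × 0.1274 = 3.147 × 10^-3 mol
n(NH3) in the aliquot = 3.147 × 10^-3 mol (1:1 ratio)
[NH3]_dilute = 3.147 × 10^-3 / 0.05000 = 0.06294 mol/L
Dilution factor = 250.0 / 20.05 = 12.47
[NH3]_stock = 0.06294 × 12.47 = 0.7847 mol/L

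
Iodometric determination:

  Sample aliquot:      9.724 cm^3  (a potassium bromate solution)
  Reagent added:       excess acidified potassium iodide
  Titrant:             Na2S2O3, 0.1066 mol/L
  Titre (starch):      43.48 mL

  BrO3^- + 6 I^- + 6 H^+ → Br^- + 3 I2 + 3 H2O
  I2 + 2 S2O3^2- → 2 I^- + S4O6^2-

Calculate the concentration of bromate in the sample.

0.07944 mol/L

n(S2O3^2-) = 0.04348 × 0.1066 = 4.635 × 10^-3 mol
n(I2) = n(S2O3^2-)/2 = 2.317 × 10^-3 mol
From the 1:3 ratio, n(BrO3^-) in the aliquot = 1/3 × 2.317 × 10^-3 = 7.725 × 10^-4 mol
[BrO3^-] = 7.725 × 10^-4 / 0.009724 = 0.07944 mol/L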